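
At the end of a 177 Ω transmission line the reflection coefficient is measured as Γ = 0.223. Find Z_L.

Z_L = Z_0·(1 + Γ)/(1 − Γ) = 177·(1.22)/(0.777)

Z_L ≈ 279 Ω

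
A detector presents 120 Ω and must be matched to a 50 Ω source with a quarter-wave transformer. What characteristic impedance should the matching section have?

Z_qwt ≈ 77.5 Ω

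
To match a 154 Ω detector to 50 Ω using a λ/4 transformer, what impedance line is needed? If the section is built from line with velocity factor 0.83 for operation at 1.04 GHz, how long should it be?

Z_qwt ≈ 87.7 Ω; length ≈ 5.99 cm

Z_qwt = √(Z_0·R_L) = √(50 × 154) = √7700
λ = 0.83·c/f = 0.239 m, so l = λ/4 = 0.0599 m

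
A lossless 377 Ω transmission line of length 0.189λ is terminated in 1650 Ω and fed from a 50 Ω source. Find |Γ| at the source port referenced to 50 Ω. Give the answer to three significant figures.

βl = 2π × 0.189 = 68°
tan(βl) = 2.48
Z_in = Z_0·(Z_L + jZ_0·tanβl)/(Z_0 + jZ_L·tanβl) = 99.3 − j143 Ω
Γ_s = (Z_in − Z_s)/(Z_in + Z_s) = (49.3 − j143)/(149 − j143), |Γ_s| = 0.731

|Γ| ≈ 0.731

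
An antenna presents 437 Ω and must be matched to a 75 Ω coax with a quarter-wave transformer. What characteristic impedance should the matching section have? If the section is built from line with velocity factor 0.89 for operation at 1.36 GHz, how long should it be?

Z_qwt ≈ 181 Ω; length ≈ 4.91 cm

Z_qwt = √(Z_0·R_L) = √(75 × 437) = √32780
λ = 0.89·c/f = 0.196 m, so l = λ/4 = 0.0491 m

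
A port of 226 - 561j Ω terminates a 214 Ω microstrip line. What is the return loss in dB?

Γ = (12 − j561)/(440 − j561), |Γ| = 0.787
RL = −20·log₁₀|Γ| = −20·log₁₀(0.787)

RL ≈ 2.08 dB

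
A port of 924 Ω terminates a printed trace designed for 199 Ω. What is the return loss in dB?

RL ≈ 3.8 dB

Γ = (924 − 199)/(924 + 199) = 0.646
RL = −20·log₁₀|Γ| = −20·log₁₀(0.646)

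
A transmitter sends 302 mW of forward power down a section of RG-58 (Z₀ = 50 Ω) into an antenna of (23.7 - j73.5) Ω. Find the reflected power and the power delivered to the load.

|Γ| = |(-26.3 − j73.5)/(73.7 − j73.5)| = 0.75
|Γ|² = 0.562
P_refl = |Γ|²·P_inc = 170 mW, P_del = (1 − |Γ|²)·P_inc = 132 mW

P_reflected ≈ 170 mW; P_delivered ≈ 132 mW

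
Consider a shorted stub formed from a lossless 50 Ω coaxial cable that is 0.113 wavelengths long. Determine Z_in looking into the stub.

Z_in ≈ +j43 Ω

βl = 2π × 0.113 = 40.7°
tan(βl) = 0.86
For a shorted stub, Z_in = jZ_0·tan(βl)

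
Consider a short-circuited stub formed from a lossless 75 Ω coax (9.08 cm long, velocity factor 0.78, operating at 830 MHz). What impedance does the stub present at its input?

Z_in ≈ −j154 Ω

λ = v/f = 0.78·c / 830 MHz = 0.282 m
βl = 2π·l/λ = 2π × 0.322 = 116°
tan(βl) = -2.06
For a short-circuited stub, Z_in = jZ_0·tan(βl)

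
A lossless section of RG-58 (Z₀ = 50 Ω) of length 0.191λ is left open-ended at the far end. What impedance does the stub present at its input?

βl = 2π × 0.191 = 68.8°
tan(βl) = 2.57
For an open-ended stub, Z_in = −jZ_0·cot(βl) = −jZ_0/tan(βl)

Z_in ≈ −j19.4 Ω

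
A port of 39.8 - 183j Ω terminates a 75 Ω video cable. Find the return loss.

RL ≈ 1.28 dB

Γ = (-35.2 − j183)/(114.8 − j183), |Γ| = 0.863
RL = −20·log₁₀|Γ| = −20·log₁₀(0.863)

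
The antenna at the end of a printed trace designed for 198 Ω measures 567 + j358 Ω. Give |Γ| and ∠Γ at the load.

Γ ≈ 0.609 ∠ 19.1°

Γ = (Z_L − Z_0)/(Z_L + Z_0) = (369 + j358)/(765 + j358)
|Γ| = 514/845 = 0.609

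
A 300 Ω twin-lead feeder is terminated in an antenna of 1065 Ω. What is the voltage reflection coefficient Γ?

Γ = (Z_L − Z_0)/(Z_L + Z_0) = (1065 − 300)/(1065 + 300) = 765/1365

Γ = 0.56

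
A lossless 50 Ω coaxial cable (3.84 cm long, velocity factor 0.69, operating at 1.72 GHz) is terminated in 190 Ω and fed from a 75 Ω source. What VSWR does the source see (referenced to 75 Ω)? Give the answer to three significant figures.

λ = v/f = 0.69·c / 1.72 GHz = 0.12 m
βl = 2π·l/λ = 2π × 0.319 = 115°
tan(βl) = -2.16
Z_in = Z_0·(Z_L + jZ_0·tanβl)/(Z_0 + jZ_L·tanβl) = 15.7 + j21.3 Ω
Γ_s = (Z_in − Z_s)/(Z_in + Z_s) = (-59.3 + j21.3)/(90.7 + j21.3), |Γ_s| = 0.675
VSWR = (1 + |Γ_s|)/(1 − |Γ_s|)

VSWR ≈ 5.16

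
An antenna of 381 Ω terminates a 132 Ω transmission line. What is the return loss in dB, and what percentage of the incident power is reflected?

RL ≈ 6.28 dB; 23.6% of incident power reflected

Γ = (381 − 132)/(381 + 132) = 0.485
RL = −20·log₁₀(0.485) = 6.28 dB
P_refl/P_inc = |Γ|² = 0.236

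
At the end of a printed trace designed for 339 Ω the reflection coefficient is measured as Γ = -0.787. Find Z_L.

Z_L = Z_0·(1 + Γ)/(1 − Γ) = 339·(0.213)/(1.79)

Z_L ≈ 40.4 Ω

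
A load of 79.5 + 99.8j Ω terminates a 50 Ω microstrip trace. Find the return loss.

Γ = (29.5 + j99.8)/(129.5 + j99.8), |Γ| = 0.637
RL = −20·log₁₀|Γ| = −20·log₁₀(0.637)

RL ≈ 3.92 dB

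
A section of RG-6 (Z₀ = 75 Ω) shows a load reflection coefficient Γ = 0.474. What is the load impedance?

Z_L = Z_0·(1 + Γ)/(1 − Γ) = 75·(1.47)/(0.526)

Z_L ≈ 210 Ω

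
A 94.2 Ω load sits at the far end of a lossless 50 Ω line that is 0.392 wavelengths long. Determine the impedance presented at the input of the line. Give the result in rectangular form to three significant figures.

βl = 2π × 0.392 = 141°
tan(βl) = tan(141°) = -0.806
Z_in = Z_0·(Z_L + jZ_0·tanβl)/(Z_0 + jZ_L·tanβl)
     = 50·(94.2 − j40.3)/(50 − j76)

Z_in ≈ 47 + j31.1 Ω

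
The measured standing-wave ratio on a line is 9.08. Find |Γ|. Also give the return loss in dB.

|Γ| = (S − 1)/(S + 1) = (9.08 − 1)/(9.08 + 1) = 8.08/10.1
RL = −20·log₁₀|Γ| = −20·log₁₀(0.802)

|Γ| ≈ 0.802; return loss ≈ 1.92 dB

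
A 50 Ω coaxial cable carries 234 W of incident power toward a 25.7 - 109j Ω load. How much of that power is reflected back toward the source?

|Γ| = |(-24.3 − j109)/(75.7 − j109)| = 0.842
|Γ|² = 0.708
P_refl = |Γ|²·P_inc = 166 W, P_del = (1 − |Γ|²)·P_inc = 68.3 W

P_reflected ≈ 166 W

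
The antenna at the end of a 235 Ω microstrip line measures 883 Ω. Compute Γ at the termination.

Γ = (Z_L − Z_0)/(Z_L + Z_0) = (883 − 235)/(883 + 235) = 648/1118

Γ = 0.58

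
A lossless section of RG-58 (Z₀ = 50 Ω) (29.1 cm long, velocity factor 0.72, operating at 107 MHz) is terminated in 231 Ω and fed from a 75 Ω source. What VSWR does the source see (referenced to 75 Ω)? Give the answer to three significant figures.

λ = v/f = 0.72·c / 107 MHz = 2.02 m
βl = 2π·l/λ = 2π × 0.144 = 51.9°
tan(βl) = 1.28
Z_in = Z_0·(Z_L + jZ_0·tanβl)/(Z_0 + jZ_L·tanβl) = 17 − j36.3 Ω
Γ_s = (Z_in − Z_s)/(Z_in + Z_s) = (-58 − j36.3)/(92 − j36.3), |Γ_s| = 0.692
VSWR = (1 + |Γ_s|)/(1 − |Γ_s|)

VSWR ≈ 5.49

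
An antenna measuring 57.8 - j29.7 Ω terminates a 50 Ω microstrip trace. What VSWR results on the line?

VSWR ≈ 1.76

Γ = (Z_L − Z_0)/(Z_L + Z_0) = (7.8 − j29.7)/(107.8 − j29.7)
|Γ| = 30.7/112 = 0.275
VSWR = (1 + |Γ|)/(1 − |Γ|) = 1.27/0.725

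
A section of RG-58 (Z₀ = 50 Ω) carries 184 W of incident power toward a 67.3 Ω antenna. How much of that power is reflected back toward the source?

P_reflected ≈ 4 W

Γ = (67.3 − 50)/(67.3 + 50) = 0.147
|Γ|² = 0.0218
P_refl = |Γ|²·P_inc = 4 W, P_del = (1 − |Γ|²)·P_inc = 180 W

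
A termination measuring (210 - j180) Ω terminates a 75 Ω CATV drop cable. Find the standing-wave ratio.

VSWR ≈ 5.01

Γ = (Z_L − Z_0)/(Z_L + Z_0) = (135 − j180)/(285 − j180)
|Γ| = 225/337 = 0.667
VSWR = (1 + |Γ|)/(1 − |Γ|) = 1.67/0.333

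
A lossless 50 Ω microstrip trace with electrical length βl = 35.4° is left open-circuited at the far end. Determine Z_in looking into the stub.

Z_in ≈ −j70.4 Ω

tan(βl) = 0.711
For an open-circuited stub, Z_in = −jZ_0·cot(βl) = −jZ_0/tan(βl)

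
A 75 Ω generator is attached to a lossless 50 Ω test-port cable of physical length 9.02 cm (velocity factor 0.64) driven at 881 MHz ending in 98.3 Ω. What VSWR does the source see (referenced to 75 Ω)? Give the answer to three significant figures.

VSWR ≈ 1.86

λ = v/f = 0.64·c / 881 MHz = 0.218 m
βl = 2π·l/λ = 2π × 0.414 = 149°
tan(βl) = -0.601
Z_in = Z_0·(Z_L + jZ_0·tanβl)/(Z_0 + jZ_L·tanβl) = 55.9 + j35.9 Ω
Γ_s = (Z_in − Z_s)/(Z_in + Z_s) = (-19.1 + j35.9)/(131 + j35.9), |Γ_s| = 0.3
VSWR = (1 + |Γ_s|)/(1 − |Γ_s|)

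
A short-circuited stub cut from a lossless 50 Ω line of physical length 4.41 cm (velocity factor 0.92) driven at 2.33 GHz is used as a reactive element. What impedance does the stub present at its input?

λ = v/f = 0.92·c / 2.33 GHz = 0.118 m
βl = 2π·l/λ = 2π × 0.372 = 134°
tan(βl) = -1.03
For a short-circuited stub, Z_in = jZ_0·tan(βl)

Z_in ≈ −j51.7 Ω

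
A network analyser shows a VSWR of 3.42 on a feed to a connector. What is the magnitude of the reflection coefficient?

|Γ| = (S − 1)/(S + 1) = (3.42 − 1)/(3.42 + 1) = 2.42/4.42

|Γ| ≈ 0.548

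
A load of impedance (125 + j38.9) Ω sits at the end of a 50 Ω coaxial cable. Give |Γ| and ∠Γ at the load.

Γ = (Z_L − Z_0)/(Z_L + Z_0) = (75 + j38.9)/(175 + j38.9)
|Γ| = 84.5/179 = 0.471

Γ ≈ 0.471 ∠ 14.9°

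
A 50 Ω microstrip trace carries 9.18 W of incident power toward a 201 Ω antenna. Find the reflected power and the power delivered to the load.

Γ = (201 − 50)/(201 + 50) = 0.602
|Γ|² = 0.362
P_refl = |Γ|²·P_inc = 3.32 W, P_del = (1 − |Γ|²)·P_inc = 5.86 W

P_reflected ≈ 3.32 W; P_delivered ≈ 5.86 W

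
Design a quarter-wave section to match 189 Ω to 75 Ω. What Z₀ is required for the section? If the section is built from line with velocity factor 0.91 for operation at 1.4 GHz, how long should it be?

Z_qwt = √(Z_0·R_L) = √(75 × 189) = √14180
λ = 0.91·c/f = 0.195 m, so l = λ/4 = 0.0488 m

Z_qwt ≈ 119 Ω; length ≈ 4.88 cm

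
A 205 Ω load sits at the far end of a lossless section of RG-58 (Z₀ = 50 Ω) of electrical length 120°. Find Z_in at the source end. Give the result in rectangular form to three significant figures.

tan(βl) = tan(120°) = -1.73
Z_in = Z_0·(Z_L + jZ_0·tanβl)/(Z_0 + jZ_L·tanβl)
     = 50·(205 − j86.6)/(50 − j355)

Z_in ≈ 15.9 + j26.6 Ω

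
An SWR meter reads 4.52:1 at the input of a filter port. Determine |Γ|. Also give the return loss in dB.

|Γ| = (S − 1)/(S + 1) = (4.52 − 1)/(4.52 + 1) = 3.52/5.52
RL = −20·log₁₀|Γ| = −20·log₁₀(0.638)

|Γ| ≈ 0.638; return loss ≈ 3.91 dB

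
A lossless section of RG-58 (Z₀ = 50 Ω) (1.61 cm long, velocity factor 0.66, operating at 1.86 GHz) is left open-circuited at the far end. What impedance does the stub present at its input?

λ = v/f = 0.66·c / 1.86 GHz = 0.106 m
βl = 2π·l/λ = 2π × 0.151 = 54.4°
tan(βl) = 1.4
For an open-circuited stub, Z_in = −jZ_0·cot(βl) = −jZ_0/tan(βl)

Z_in ≈ −j35.7 Ω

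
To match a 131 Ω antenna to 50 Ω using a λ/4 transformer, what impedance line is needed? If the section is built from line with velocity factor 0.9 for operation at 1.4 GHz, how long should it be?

Z_qwt = √(Z_0·R_L) = √(50 × 131) = √6550
λ = 0.9·c/f = 0.193 m, so l = λ/4 = 0.0482 m

Z_qwt ≈ 80.9 Ω; length ≈ 4.82 cm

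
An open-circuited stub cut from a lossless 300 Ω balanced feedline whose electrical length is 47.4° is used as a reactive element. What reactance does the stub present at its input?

X_in ≈ -276 Ω (capacitive)

tan(βl) = 1.09
For an open-circuited stub, Z_in = −jZ_0·cot(βl) = −jZ_0/tan(βl)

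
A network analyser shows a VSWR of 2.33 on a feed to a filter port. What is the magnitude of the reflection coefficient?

|Γ| ≈ 0.399

|Γ| = (S − 1)/(S + 1) = (2.33 − 1)/(2.33 + 1) = 1.33/3.33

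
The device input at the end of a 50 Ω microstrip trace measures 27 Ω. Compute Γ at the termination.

Γ = (Z_L − Z_0)/(Z_L + Z_0) = (27 − 50)/(27 + 50) = -23/77

Γ = -0.299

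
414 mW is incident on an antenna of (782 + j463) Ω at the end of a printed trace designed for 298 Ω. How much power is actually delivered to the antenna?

P_delivered ≈ 279 mW

|Γ| = |(484 + j463)/(1080 + j463)| = 0.57
|Γ|² = 0.325
P_refl = |Γ|²·P_inc = 135 mW, P_del = (1 − |Γ|²)·P_inc = 279 mW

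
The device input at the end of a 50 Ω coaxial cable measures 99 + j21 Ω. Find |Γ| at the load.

|Γ| ≈ 0.354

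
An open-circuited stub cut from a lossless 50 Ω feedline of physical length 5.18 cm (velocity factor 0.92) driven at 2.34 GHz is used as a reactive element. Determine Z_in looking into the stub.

λ = v/f = 0.92·c / 2.34 GHz = 0.118 m
βl = 2π·l/λ = 2π × 0.439 = 158°
tan(βl) = -0.402
For an open-circuited stub, Z_in = −jZ_0·cot(βl) = −jZ_0/tan(βl)

Z_in ≈ +j124 Ω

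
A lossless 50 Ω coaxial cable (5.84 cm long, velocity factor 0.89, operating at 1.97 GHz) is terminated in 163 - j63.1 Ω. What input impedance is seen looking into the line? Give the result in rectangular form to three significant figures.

λ = v/f = 0.89·c / 1.97 GHz = 0.136 m
βl = 2π·l/λ = 2π × 0.431 = 155°
tan(βl) = tan(155°) = -0.464
Z_in = Z_0·(Z_L + jZ_0·tanβl)/(Z_0 + jZ_L·tanβl)
     = 50·(163 − j86.3)/(20.7 − j75.6)

Z_in ≈ 80.6 + j85.7 Ω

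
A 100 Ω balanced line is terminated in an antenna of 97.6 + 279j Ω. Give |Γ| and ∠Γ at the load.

Γ = (Z_L − Z_0)/(Z_L + Z_0) = (-2.4 + j279)/(197.6 + j279)
|Γ| = 279/342 = 0.816

Γ ≈ 0.816 ∠ 35.8°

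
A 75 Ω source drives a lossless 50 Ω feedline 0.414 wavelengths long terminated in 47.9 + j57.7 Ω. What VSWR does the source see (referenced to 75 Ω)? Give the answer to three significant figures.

βl = 2π × 0.414 = 149°
tan(βl) = -0.6
Z_in = Z_0·(Z_L + jZ_0·tanβl)/(Z_0 + jZ_L·tanβl) = 20.4 + j23.3 Ω
Γ_s = (Z_in − Z_s)/(Z_in + Z_s) = (-54.6 + j23.3)/(95.4 + j23.3), |Γ_s| = 0.605
VSWR = (1 + |Γ_s|)/(1 − |Γ_s|)

VSWR ≈ 4.06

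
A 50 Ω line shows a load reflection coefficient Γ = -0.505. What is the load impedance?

Z_L ≈ 16.4 Ω

Z_L = Z_0·(1 + Γ)/(1 − Γ) = 50·(0.495)/(1.5)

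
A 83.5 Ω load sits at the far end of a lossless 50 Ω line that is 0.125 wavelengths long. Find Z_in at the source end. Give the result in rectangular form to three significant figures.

βl = 2π × 0.125 = 45°
tan(βl) = tan(45°) = 1
Z_in = Z_0·(Z_L + jZ_0·tanβl)/(Z_0 + jZ_L·tanβl)
     = 50·(83.5 + j50)/(50 + j83.5)

Z_in ≈ 44.1 − j23.6 Ω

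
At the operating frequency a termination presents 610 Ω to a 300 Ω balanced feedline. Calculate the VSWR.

Γ = (610 − 300)/(610 + 300) = 0.341
VSWR = (1 + 0.341)/(1 − 0.341)

VSWR ≈ 2.03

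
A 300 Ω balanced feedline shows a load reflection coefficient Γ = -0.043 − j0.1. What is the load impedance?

Z_L = Z_0·(1 + Γ)/(1 − Γ) = 300·(0.957 − j0.1)/(1.04 + j0.1)

Z_L ≈ 270 − j54.7 Ω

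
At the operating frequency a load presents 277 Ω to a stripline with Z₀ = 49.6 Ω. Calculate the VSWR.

Γ = (277 − 49.6)/(277 + 49.6) = 0.696
VSWR = (1 + 0.696)/(1 − 0.696)

VSWR ≈ 5.58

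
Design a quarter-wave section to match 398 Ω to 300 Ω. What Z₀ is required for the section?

Z_qwt = √(Z_0·R_L) = √(300 × 398) = √119400

Z_qwt ≈ 346 Ω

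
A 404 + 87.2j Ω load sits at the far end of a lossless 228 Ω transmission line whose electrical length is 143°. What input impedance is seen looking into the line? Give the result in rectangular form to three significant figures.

Z_in ≈ 184 + j125 Ω

tan(βl) = tan(143°) = -0.754
Z_in = Z_0·(Z_L + jZ_0·tanβl)/(Z_0 + jZ_L·tanβl)
     = 228·(404 − j84.6)/(294 − j304)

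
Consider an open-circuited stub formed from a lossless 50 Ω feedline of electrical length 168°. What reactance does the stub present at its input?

tan(βl) = -0.213
For an open-circuited stub, Z_in = −jZ_0·cot(βl) = −jZ_0/tan(βl)

X_in ≈ 235 Ω (inductive)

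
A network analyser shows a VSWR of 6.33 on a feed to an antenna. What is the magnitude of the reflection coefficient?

|Γ| ≈ 0.727

|Γ| = (S − 1)/(S + 1) = (6.33 − 1)/(6.33 + 1) = 5.33/7.33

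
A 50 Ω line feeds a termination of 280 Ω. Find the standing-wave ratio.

VSWR ≈ 5.6

For a purely resistive load, VSWR = R_L/Z_0 or Z_0/R_L (whichever > 1) = 280/50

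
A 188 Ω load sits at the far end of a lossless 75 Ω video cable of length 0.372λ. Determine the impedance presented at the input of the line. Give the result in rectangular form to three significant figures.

Z_in ≈ 50.3 + j52.9 Ω

βl = 2π × 0.372 = 134°
tan(βl) = tan(134°) = -1.04
Z_in = Z_0·(Z_L + jZ_0·tanβl)/(Z_0 + jZ_L·tanβl)
     = 75·(188 − j77.9)/(75 − j195)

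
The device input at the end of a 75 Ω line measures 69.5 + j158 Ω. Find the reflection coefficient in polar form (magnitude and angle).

Γ = (Z_L − Z_0)/(Z_L + Z_0) = (-5.5 + j158)/(144.5 + j158)
|Γ| = 158/214 = 0.738

Γ ≈ 0.738 ∠ 44.4°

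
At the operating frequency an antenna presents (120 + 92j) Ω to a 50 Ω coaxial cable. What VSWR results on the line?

VSWR ≈ 3.98

Γ = (Z_L − Z_0)/(Z_L + Z_0) = (70 + j92)/(170 + j92)
|Γ| = 116/193 = 0.598
VSWR = (1 + |Γ|)/(1 − |Γ|) = 1.6/0.402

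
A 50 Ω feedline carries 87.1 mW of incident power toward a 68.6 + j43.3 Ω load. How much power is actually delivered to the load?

|Γ| = |(18.6 + j43.3)/(118.6 + j43.3)| = 0.373
|Γ|² = 0.139
P_refl = |Γ|²·P_inc = 12.1 mW, P_del = (1 − |Γ|²)·P_inc = 75 mW

P_delivered ≈ 75 mW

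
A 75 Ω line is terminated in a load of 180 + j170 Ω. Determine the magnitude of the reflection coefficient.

Γ = (Z_L − Z_0)/(Z_L + Z_0) = (105 + j170)/(255 + j170)
|Γ| = 200/306

|Γ| ≈ 0.652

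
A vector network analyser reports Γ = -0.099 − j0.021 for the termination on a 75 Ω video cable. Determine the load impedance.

Z_L ≈ 61.4 − j2.61 Ω

Z_L = Z_0·(1 + Γ)/(1 − Γ) = 75·(0.901 − j0.021)/(1.1 + j0.021)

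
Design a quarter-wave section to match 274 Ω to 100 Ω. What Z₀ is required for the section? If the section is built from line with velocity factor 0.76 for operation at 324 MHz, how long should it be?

Z_qwt ≈ 166 Ω; length ≈ 17.6 cm

Z_qwt = √(Z_0·R_L) = √(100 × 274) = √27400
λ = 0.76·c/f = 0.704 m, so l = λ/4 = 0.176 m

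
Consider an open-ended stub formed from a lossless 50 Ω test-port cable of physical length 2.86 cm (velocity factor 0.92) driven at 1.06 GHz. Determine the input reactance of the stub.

λ = v/f = 0.92·c / 1.06 GHz = 0.26 m
βl = 2π·l/λ = 2π × 0.11 = 39.5°
tan(βl) = 0.826
For an open-ended stub, Z_in = −jZ_0·cot(βl) = −jZ_0/tan(βl)

X_in ≈ -60.6 Ω (capacitive)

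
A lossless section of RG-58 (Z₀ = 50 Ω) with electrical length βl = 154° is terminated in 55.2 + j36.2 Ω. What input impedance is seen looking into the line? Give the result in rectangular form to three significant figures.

Z_in ≈ 32.2 + j21.6 Ω

tan(βl) = tan(154°) = -0.488
Z_in = Z_0·(Z_L + jZ_0·tanβl)/(Z_0 + jZ_L·tanβl)
     = 50·(55.2 + j11.8)/(67.7 − j26.9)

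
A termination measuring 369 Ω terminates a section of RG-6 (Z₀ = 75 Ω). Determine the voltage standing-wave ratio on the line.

VSWR ≈ 4.92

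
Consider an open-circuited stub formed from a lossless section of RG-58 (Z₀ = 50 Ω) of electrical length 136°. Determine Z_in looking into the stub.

tan(βl) = -0.966
For an open-circuited stub, Z_in = −jZ_0·cot(βl) = −jZ_0/tan(βl)

Z_in ≈ +j51.8 Ω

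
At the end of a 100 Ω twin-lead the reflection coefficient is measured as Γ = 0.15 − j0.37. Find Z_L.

Z_L = Z_0·(1 + Γ)/(1 − Γ) = 100·(1.15 − j0.37)/(0.85 + j0.37)

Z_L ≈ 97.8 − j86.1 Ω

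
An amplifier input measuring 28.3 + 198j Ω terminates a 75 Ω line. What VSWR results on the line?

Γ = (Z_L − Z_0)/(Z_L + Z_0) = (-46.7 + j198)/(103.3 + j198)
|Γ| = 203/223 = 0.911
VSWR = (1 + |Γ|)/(1 − |Γ|) = 1.91/0.0891

VSWR ≈ 21.5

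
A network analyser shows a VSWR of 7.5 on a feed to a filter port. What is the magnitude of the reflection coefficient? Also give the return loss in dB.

|Γ| ≈ 0.765; return loss ≈ 2.33 dB

|Γ| = (S − 1)/(S + 1) = (7.5 − 1)/(7.5 + 1) = 6.5/8.5
RL = −20·log₁₀|Γ| = −20·log₁₀(0.765)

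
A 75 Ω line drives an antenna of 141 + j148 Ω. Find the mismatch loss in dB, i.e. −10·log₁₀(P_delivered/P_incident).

Γ = (66 + j148)/(216 + j148), |Γ| = 0.619
|Γ|² = 0.383, so P_del/P_inc = 1 − |Γ|² = 0.617
ML = −10·log₁₀(1 − |Γ|²)

mismatch loss ≈ 2.1 dB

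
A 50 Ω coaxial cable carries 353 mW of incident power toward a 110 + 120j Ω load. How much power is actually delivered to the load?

|Γ| = |(60 + j120)/(160 + j120)| = 0.671
|Γ|² = 0.45
P_refl = |Γ|²·P_inc = 159 mW, P_del = (1 − |Γ|²)·P_inc = 194 mW

P_delivered ≈ 194 mW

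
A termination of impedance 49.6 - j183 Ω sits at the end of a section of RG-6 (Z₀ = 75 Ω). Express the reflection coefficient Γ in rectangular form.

Γ = (Z_L − Z_0)/(Z_L + Z_0) = (-25.4 − j183)/(124.6 − j183)

Γ ≈ 0.619 − j0.56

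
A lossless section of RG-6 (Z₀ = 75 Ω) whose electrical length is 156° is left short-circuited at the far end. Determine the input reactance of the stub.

X_in ≈ -33.4 Ω (capacitive)

tan(βl) = -0.445
For a short-circuited stub, Z_in = jZ_0·tan(βl)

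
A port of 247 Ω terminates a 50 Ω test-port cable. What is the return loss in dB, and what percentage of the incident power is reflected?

RL ≈ 3.57 dB; 44% of incident power reflected

Γ = (247 − 50)/(247 + 50) = 0.663
RL = −20·log₁₀(0.663) = 3.57 dB
P_refl/P_inc = |Γ|² = 0.44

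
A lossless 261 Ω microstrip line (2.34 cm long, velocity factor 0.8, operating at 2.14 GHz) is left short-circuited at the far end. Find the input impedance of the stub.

Z_in ≈ +j982 Ω

λ = v/f = 0.8·c / 2.14 GHz = 0.112 m
βl = 2π·l/λ = 2π × 0.209 = 75.1°
tan(βl) = 3.76
For a short-circuited stub, Z_in = jZ_0·tan(βl)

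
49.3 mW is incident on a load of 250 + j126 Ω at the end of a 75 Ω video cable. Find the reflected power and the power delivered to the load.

P_reflected ≈ 18.9 mW; P_delivered ≈ 30.4 mW

|Γ| = |(175 + j126)/(325 + j126)| = 0.619
|Γ|² = 0.383
P_refl = |Γ|²·P_inc = 18.9 mW, P_del = (1 − |Γ|²)·P_inc = 30.4 mW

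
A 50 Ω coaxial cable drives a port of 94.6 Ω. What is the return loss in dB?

Γ = (94.6 − 50)/(94.6 + 50) = 0.308
RL = −20·log₁₀|Γ| = −20·log₁₀(0.308)

RL ≈ 10.2 dB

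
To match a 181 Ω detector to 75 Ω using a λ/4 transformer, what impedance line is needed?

Z_qwt = √(Z_0·R_L) = √(75 × 181) = √13580

Z_qwt ≈ 117 Ω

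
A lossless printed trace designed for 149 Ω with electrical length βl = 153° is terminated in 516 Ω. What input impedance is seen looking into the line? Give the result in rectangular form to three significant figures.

tan(βl) = tan(153°) = -0.51
Z_in = Z_0·(Z_L + jZ_0·tanβl)/(Z_0 + jZ_L·tanβl)
     = 149·(516 − j75.9)/(149 − j263)

Z_in ≈ 158 + j203 Ω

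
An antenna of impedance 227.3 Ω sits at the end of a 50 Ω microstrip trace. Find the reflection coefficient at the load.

Γ = (Z_L − Z_0)/(Z_L + Z_0) = (227.3 − 50)/(227.3 + 50) = 177.3/277.3

Γ = 0.639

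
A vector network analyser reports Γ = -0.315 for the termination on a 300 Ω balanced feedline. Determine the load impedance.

Z_L = Z_0·(1 + Γ)/(1 − Γ) = 300·(0.685)/(1.31)

Z_L ≈ 156 Ω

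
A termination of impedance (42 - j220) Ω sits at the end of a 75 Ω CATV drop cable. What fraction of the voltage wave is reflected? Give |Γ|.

|Γ| ≈ 0.893

Γ = (Z_L − Z_0)/(Z_L + Z_0) = (-33 − j220)/(117 − j220)
|Γ| = 222/249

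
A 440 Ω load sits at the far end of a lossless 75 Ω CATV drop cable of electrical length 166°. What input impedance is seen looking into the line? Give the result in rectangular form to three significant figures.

Z_in ≈ 149 + j199 Ω

tan(βl) = tan(166°) = -0.249
Z_in = Z_0·(Z_L + jZ_0·tanβl)/(Z_0 + jZ_L·tanβl)
     = 75·(440 − j18.7)/(75 − j110)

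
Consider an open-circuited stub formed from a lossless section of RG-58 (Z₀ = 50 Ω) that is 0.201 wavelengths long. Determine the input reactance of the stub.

X_in ≈ -15.9 Ω (capacitive)

βl = 2π × 0.201 = 72.4°
tan(βl) = 3.14
For an open-circuited stub, Z_in = −jZ_0·cot(βl) = −jZ_0/tan(βl)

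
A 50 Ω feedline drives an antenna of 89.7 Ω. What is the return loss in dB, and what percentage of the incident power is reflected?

RL ≈ 10.9 dB; 8.08% of incident power reflected

Γ = (89.7 − 50)/(89.7 + 50) = 0.284
RL = −20·log₁₀(0.284) = 10.9 dB
P_refl/P_inc = |Γ|² = 0.0808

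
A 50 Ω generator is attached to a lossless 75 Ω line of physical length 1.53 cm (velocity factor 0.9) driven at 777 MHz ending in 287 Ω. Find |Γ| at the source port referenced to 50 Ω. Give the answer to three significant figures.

|Γ| ≈ 0.693

λ = v/f = 0.9·c / 777 MHz = 0.347 m
βl = 2π·l/λ = 2π × 0.044 = 15.9°
tan(βl) = 0.284
Z_in = Z_0·(Z_L + jZ_0·tanβl)/(Z_0 + jZ_L·tanβl) = 142 − j133 Ω
Γ_s = (Z_in − Z_s)/(Z_in + Z_s) = (92.2 − j133)/(192 − j133), |Γ_s| = 0.693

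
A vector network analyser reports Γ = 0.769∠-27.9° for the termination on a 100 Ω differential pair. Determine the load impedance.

Z_L ≈ 176 − j310 Ω

Z_L = Z_0·(1 + Γ)/(1 − Γ) = 100·(1.68 − j0.36)/(0.32 + j0.36)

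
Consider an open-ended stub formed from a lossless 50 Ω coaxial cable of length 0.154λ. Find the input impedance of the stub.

Z_in ≈ −j34.4 Ω

βl = 2π × 0.154 = 55.4°
tan(βl) = 1.45
For an open-ended stub, Z_in = −jZ_0·cot(βl) = −jZ_0/tan(βl)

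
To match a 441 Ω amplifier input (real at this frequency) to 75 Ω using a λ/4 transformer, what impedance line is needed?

Z_qwt = √(Z_0·R_L) = √(75 × 441) = √33080

Z_qwt ≈ 182 Ω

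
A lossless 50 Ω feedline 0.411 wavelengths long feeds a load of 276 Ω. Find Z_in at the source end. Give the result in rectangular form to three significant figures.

βl = 2π × 0.411 = 148°
tan(βl) = tan(148°) = -0.626
Z_in = Z_0·(Z_L + jZ_0·tanβl)/(Z_0 + jZ_L·tanβl)
     = 50·(276 − j31.3)/(50 − j173)

Z_in ≈ 29.7 + j71.3 Ω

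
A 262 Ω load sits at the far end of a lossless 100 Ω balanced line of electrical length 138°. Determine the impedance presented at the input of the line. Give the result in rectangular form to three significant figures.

Z_in ≈ 72.3 + j80.4 Ω

tan(βl) = tan(138°) = -0.9
Z_in = Z_0·(Z_L + jZ_0·tanβl)/(Z_0 + jZ_L·tanβl)
     = 100·(262 − j90)/(100 − j236)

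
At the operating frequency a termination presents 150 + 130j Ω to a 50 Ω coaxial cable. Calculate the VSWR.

Γ = (Z_L − Z_0)/(Z_L + Z_0) = (100 + j130)/(200 + j130)
|Γ| = 164/239 = 0.688
VSWR = (1 + |Γ|)/(1 − |Γ|) = 1.69/0.312

VSWR ≈ 5.4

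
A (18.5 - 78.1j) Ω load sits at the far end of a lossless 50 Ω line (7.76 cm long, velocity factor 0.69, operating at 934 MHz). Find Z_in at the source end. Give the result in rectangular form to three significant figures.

Z_in ≈ 34 + j113 Ω

λ = v/f = 0.69·c / 934 MHz = 0.222 m
βl = 2π·l/λ = 2π × 0.35 = 126°
tan(βl) = tan(126°) = -1.37
Z_in = Z_0·(Z_L + jZ_0·tanβl)/(Z_0 + jZ_L·tanβl)
     = 50·(18.5 − j147)/(-57.3 − j25.4)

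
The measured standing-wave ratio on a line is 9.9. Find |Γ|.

|Γ| ≈ 0.817

|Γ| = (S − 1)/(S + 1) = (9.9 − 1)/(9.9 + 1) = 8.9/10.9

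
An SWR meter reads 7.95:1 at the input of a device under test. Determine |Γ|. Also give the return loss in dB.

|Γ| = (S − 1)/(S + 1) = (7.95 − 1)/(7.95 + 1) = 6.95/8.95
RL = −20·log₁₀|Γ| = −20·log₁₀(0.777)

|Γ| ≈ 0.777; return loss ≈ 2.2 dB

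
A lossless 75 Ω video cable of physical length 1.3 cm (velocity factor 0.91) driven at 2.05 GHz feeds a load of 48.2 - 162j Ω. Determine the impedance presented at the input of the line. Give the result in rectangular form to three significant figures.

Z_in ≈ 11 − j45.3 Ω

λ = v/f = 0.91·c / 2.05 GHz = 0.133 m
βl = 2π·l/λ = 2π × 0.0976 = 35.1°
tan(βl) = tan(35.1°) = 0.704
Z_in = Z_0·(Z_L + jZ_0·tanβl)/(Z_0 + jZ_L·tanβl)
     = 75·(48.2 − j109)/(189 + j33.9)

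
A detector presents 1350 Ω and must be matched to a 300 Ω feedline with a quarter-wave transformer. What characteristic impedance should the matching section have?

Z_qwt = √(Z_0·R_L) = √(300 × 1350) = √405000

Z_qwt ≈ 636 Ω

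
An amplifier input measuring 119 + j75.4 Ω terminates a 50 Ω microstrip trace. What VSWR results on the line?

VSWR ≈ 3.47

Γ = (Z_L − Z_0)/(Z_L + Z_0) = (69 + j75.4)/(169 + j75.4)
|Γ| = 102/185 = 0.552
VSWR = (1 + |Γ|)/(1 − |Γ|) = 1.55/0.448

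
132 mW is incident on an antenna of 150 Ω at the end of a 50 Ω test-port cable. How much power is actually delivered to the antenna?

Γ = (150 − 50)/(150 + 50) = 0.5
|Γ|² = 0.25
P_refl = |Γ|²·P_inc = 33 mW, P_del = (1 − |Γ|²)·P_inc = 99 mW

P_delivered ≈ 99 mW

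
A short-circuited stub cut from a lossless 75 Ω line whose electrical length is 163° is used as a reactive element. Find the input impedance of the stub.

Z_in ≈ −j22.9 Ω

tan(βl) = -0.306
For a short-circuited stub, Z_in = jZ_0·tan(βl)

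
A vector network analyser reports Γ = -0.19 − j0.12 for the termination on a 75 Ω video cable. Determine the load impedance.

Z_L ≈ 49.8 − j12.6 Ω

Z_L = Z_0·(1 + Γ)/(1 − Γ) = 75·(0.81 − j0.12)/(1.19 + j0.12)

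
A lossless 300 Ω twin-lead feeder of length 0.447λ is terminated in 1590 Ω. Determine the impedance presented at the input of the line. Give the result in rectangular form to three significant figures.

Z_in ≈ 408 + j645 Ω

βl = 2π × 0.447 = 161°
tan(βl) = tan(161°) = -0.346
Z_in = Z_0·(Z_L + jZ_0·tanβl)/(Z_0 + jZ_L·tanβl)
     = 300·(1590 − j104)/(300 − j550)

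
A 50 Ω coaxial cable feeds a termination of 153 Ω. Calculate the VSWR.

VSWR ≈ 3.06

Γ = (153 − 50)/(153 + 50) = 0.507
VSWR = (1 + 0.507)/(1 − 0.507)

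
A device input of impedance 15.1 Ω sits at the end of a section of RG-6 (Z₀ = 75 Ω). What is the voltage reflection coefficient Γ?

Γ = (Z_L − Z_0)/(Z_L + Z_0) = (15.1 − 75)/(15.1 + 75) = -59.9/90.1

Γ = -0.665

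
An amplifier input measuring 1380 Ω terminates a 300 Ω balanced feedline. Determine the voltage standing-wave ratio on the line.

VSWR ≈ 4.6

For a purely resistive load, VSWR = R_L/Z_0 or Z_0/R_L (whichever > 1) = 1380/300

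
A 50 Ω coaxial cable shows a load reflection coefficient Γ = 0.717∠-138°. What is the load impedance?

Z_L = Z_0·(1 + Γ)/(1 − Γ) = 50·(0.467 − j0.48)/(1.53 + j0.48)

Z_L ≈ 9.42 − j18.6 Ω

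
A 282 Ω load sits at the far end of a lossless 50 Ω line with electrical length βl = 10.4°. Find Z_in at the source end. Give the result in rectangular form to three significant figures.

tan(βl) = tan(10.4°) = 0.184
Z_in = Z_0·(Z_L + jZ_0·tanβl)/(Z_0 + jZ_L·tanβl)
     = 50·(282 + j9.18)/(50 + j51.8)

Z_in ≈ 141 − j136 Ω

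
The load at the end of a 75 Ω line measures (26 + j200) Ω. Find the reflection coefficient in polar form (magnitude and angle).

Γ ≈ 0.919 ∠ 40.6°

Γ = (Z_L − Z_0)/(Z_L + Z_0) = (-49 + j200)/(101 + j200)
|Γ| = 206/224 = 0.919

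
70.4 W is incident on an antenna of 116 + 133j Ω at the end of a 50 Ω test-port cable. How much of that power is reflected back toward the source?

P_reflected ≈ 34.3 W

|Γ| = |(66 + j133)/(166 + j133)| = 0.698
|Γ|² = 0.487
P_refl = |Γ|²·P_inc = 34.3 W, P_del = (1 − |Γ|²)·P_inc = 36.1 W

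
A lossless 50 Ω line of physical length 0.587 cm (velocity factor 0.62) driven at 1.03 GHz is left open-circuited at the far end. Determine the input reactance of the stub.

λ = v/f = 0.62·c / 1.03 GHz = 0.181 m
βl = 2π·l/λ = 2π × 0.0325 = 11.7°
tan(βl) = 0.207
For an open-circuited stub, Z_in = −jZ_0·cot(βl) = −jZ_0/tan(βl)

X_in ≈ -241 Ω (capacitive)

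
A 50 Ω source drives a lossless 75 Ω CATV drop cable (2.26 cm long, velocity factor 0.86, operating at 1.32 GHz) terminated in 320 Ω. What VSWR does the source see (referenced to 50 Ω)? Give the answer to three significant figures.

VSWR ≈ 4.87

λ = v/f = 0.86·c / 1.32 GHz = 0.195 m
βl = 2π·l/λ = 2π × 0.116 = 41.6°
tan(βl) = 0.889
Z_in = Z_0·(Z_L + jZ_0·tanβl)/(Z_0 + jZ_L·tanβl) = 37.2 − j74.6 Ω
Γ_s = (Z_in − Z_s)/(Z_in + Z_s) = (-12.8 − j74.6)/(87.2 − j74.6), |Γ_s| = 0.659
VSWR = (1 + |Γ_s|)/(1 − |Γ_s|)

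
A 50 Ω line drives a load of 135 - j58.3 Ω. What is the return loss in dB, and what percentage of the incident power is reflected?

RL ≈ 5.49 dB; 28.2% of incident power reflected

Γ = (85 − j58.3)/(185 − j58.3), |Γ| = 0.531
RL = −20·log₁₀(0.531) = 5.49 dB
P_refl/P_inc = |Γ|² = 0.282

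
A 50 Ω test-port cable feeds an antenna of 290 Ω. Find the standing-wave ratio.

For a purely resistive load, VSWR = R_L/Z_0 or Z_0/R_L (whichever > 1) = 290/50

VSWR ≈ 5.8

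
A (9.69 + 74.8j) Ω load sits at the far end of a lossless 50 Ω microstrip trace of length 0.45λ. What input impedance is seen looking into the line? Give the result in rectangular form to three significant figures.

βl = 2π × 0.45 = 162°
tan(βl) = tan(162°) = -0.325
Z_in = Z_0·(Z_L + jZ_0·tanβl)/(Z_0 + jZ_L·tanβl)
     = 50·(9.69 + j58.6)/(74.3 − j3.15)

Z_in ≈ 4.84 + j39.6 Ω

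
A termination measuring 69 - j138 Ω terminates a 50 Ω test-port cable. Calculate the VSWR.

Γ = (Z_L − Z_0)/(Z_L + Z_0) = (19 − j138)/(119 − j138)
|Γ| = 139/182 = 0.764
VSWR = (1 + |Γ|)/(1 − |Γ|) = 1.76/0.236

VSWR ≈ 7.49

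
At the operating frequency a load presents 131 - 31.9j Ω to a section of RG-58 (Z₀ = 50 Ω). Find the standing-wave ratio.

Γ = (Z_L − Z_0)/(Z_L + Z_0) = (81 − j31.9)/(181 − j31.9)
|Γ| = 87.1/184 = 0.474
VSWR = (1 + |Γ|)/(1 − |Γ|) = 1.47/0.526

VSWR ≈ 2.8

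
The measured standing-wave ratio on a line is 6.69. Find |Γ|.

|Γ| = (S − 1)/(S + 1) = (6.69 − 1)/(6.69 + 1) = 5.69/7.69

|Γ| ≈ 0.74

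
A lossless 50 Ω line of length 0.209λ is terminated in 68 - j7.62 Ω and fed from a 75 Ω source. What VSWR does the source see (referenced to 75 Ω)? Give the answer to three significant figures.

βl = 2π × 0.209 = 75.2°
tan(βl) = 3.8
Z_in = Z_0·(Z_L + jZ_0·tanβl)/(Z_0 + jZ_L·tanβl) = 36 − j2.18 Ω
Γ_s = (Z_in − Z_s)/(Z_in + Z_s) = (-39 − j2.18)/(111 − j2.18), |Γ_s| = 0.352
VSWR = (1 + |Γ_s|)/(1 − |Γ_s|)

VSWR ≈ 2.09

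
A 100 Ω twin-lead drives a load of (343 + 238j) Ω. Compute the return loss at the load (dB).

Γ = (243 + j238)/(443 + j238), |Γ| = 0.676
RL = −20·log₁₀|Γ| = −20·log₁₀(0.676)

RL ≈ 3.4 dB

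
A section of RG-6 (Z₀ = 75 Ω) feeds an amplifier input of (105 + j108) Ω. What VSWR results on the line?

Γ = (Z_L − Z_0)/(Z_L + Z_0) = (30 + j108)/(180 + j108)
|Γ| = 112/210 = 0.534
VSWR = (1 + |Γ|)/(1 − |Γ|) = 1.53/0.466

VSWR ≈ 3.29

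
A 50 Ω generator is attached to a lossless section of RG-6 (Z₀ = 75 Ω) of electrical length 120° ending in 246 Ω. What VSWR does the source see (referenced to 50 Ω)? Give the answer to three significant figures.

tan(βl) = -1.73
Z_in = Z_0·(Z_L + jZ_0·tanβl)/(Z_0 + jZ_L·tanβl) = 29.6 + j38.1 Ω
Γ_s = (Z_in − Z_s)/(Z_in + Z_s) = (-20.4 + j38.1)/(79.6 + j38.1), |Γ_s| = 0.49
VSWR = (1 + |Γ_s|)/(1 − |Γ_s|)

VSWR ≈ 2.92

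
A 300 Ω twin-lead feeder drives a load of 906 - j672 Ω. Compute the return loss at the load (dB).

Γ = (606 − j672)/(1206 − j672), |Γ| = 0.655
RL = −20·log₁₀|Γ| = −20·log₁₀(0.655)

RL ≈ 3.67 dB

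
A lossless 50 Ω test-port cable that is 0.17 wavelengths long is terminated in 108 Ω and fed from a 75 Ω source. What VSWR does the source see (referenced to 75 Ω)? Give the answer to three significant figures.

βl = 2π × 0.17 = 61.2°
tan(βl) = 1.82
Z_in = Z_0·(Z_L + jZ_0·tanβl)/(Z_0 + jZ_L·tanβl) = 28.3 − j20.3 Ω
Γ_s = (Z_in − Z_s)/(Z_in + Z_s) = (-46.7 − j20.3)/(103 − j20.3), |Γ_s| = 0.484
VSWR = (1 + |Γ_s|)/(1 − |Γ_s|)

VSWR ≈ 2.87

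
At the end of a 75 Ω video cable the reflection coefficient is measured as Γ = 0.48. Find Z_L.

Z_L = Z_0·(1 + Γ)/(1 − Γ) = 75·(1.48)/(0.52)

Z_L ≈ 213 Ω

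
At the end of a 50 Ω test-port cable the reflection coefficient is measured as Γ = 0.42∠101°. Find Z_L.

Z_L ≈ 30.8 + j30.8 Ω

Z_L = Z_0·(1 + Γ)/(1 − Γ) = 50·(0.92 + j0.412)/(1.08 − j0.412)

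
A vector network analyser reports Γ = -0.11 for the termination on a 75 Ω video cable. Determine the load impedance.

Z_L ≈ 60.1 Ω

Z_L = Z_0·(1 + Γ)/(1 − Γ) = 75·(0.89)/(1.11)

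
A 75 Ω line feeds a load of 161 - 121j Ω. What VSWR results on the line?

Γ = (Z_L − Z_0)/(Z_L + Z_0) = (86 − j121)/(236 − j121)
|Γ| = 148/265 = 0.56
VSWR = (1 + |Γ|)/(1 − |Γ|) = 1.56/0.44

VSWR ≈ 3.54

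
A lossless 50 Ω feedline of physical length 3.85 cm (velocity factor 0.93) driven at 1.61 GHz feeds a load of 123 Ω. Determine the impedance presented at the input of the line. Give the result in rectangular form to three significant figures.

λ = v/f = 0.93·c / 1.61 GHz = 0.173 m
βl = 2π·l/λ = 2π × 0.222 = 80°
tan(βl) = tan(80°) = 5.66
Z_in = Z_0·(Z_L + jZ_0·tanβl)/(Z_0 + jZ_L·tanβl)
     = 50·(123 + j283)/(50 + j696)

Z_in ≈ 20.9 − j7.34 Ω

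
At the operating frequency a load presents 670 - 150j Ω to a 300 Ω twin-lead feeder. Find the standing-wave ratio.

Γ = (Z_L − Z_0)/(Z_L + Z_0) = (370 − j150)/(970 − j150)
|Γ| = 399/982 = 0.407
VSWR = (1 + |Γ|)/(1 − |Γ|) = 1.41/0.593

VSWR ≈ 2.37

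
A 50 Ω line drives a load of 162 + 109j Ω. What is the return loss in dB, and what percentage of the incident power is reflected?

Γ = (112 + j109)/(212 + j109), |Γ| = 0.656
RL = −20·log₁₀(0.656) = 3.67 dB
P_refl/P_inc = |Γ|² = 0.43

RL ≈ 3.67 dB; 43% of incident power reflected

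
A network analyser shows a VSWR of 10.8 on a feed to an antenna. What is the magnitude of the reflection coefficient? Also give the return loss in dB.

|Γ| ≈ 0.831; return loss ≈ 1.61 dB

|Γ| = (S − 1)/(S + 1) = (10.8 − 1)/(10.8 + 1) = 9.8/11.8
RL = −20·log₁₀|Γ| = −20·log₁₀(0.831)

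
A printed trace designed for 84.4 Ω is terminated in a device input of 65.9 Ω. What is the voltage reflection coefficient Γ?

Γ = (Z_L − Z_0)/(Z_L + Z_0) = (65.9 − 84.4)/(65.9 + 84.4) = -18.5/150.3

Γ = -0.123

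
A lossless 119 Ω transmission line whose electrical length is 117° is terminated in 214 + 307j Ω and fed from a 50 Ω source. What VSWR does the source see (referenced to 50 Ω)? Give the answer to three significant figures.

VSWR ≈ 3.03

tan(βl) = -1.96
Z_in = Z_0·(Z_L + jZ_0·tanβl)/(Z_0 + jZ_L·tanβl) = 21.1 + j24.4 Ω
Γ_s = (Z_in − Z_s)/(Z_in + Z_s) = (-28.9 + j24.4)/(71.1 + j24.4), |Γ_s| = 0.503
VSWR = (1 + |Γ_s|)/(1 − |Γ_s|)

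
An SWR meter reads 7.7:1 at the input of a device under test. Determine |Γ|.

|Γ| ≈ 0.77

|Γ| = (S − 1)/(S + 1) = (7.7 − 1)/(7.7 + 1) = 6.7/8.7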